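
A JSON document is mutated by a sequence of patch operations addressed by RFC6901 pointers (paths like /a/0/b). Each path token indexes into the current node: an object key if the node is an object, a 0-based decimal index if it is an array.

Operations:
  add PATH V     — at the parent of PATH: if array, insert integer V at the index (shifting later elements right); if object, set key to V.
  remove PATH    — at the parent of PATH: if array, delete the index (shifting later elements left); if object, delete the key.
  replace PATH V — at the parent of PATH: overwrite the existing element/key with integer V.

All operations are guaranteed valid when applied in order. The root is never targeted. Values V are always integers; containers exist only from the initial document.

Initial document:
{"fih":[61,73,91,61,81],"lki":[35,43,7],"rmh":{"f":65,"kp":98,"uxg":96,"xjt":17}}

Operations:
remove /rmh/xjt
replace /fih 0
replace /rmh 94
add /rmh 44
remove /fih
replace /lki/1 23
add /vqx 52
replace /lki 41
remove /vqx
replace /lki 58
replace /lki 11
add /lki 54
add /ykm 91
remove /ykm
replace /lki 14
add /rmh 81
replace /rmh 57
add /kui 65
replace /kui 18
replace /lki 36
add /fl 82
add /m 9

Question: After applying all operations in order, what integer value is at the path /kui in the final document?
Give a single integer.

After op 1 (remove /rmh/xjt): {"fih":[61,73,91,61,81],"lki":[35,43,7],"rmh":{"f":65,"kp":98,"uxg":96}}
After op 2 (replace /fih 0): {"fih":0,"lki":[35,43,7],"rmh":{"f":65,"kp":98,"uxg":96}}
After op 3 (replace /rmh 94): {"fih":0,"lki":[35,43,7],"rmh":94}
After op 4 (add /rmh 44): {"fih":0,"lki":[35,43,7],"rmh":44}
After op 5 (remove /fih): {"lki":[35,43,7],"rmh":44}
After op 6 (replace /lki/1 23): {"lki":[35,23,7],"rmh":44}
After op 7 (add /vqx 52): {"lki":[35,23,7],"rmh":44,"vqx":52}
After op 8 (replace /lki 41): {"lki":41,"rmh":44,"vqx":52}
After op 9 (remove /vqx): {"lki":41,"rmh":44}
After op 10 (replace /lki 58): {"lki":58,"rmh":44}
After op 11 (replace /lki 11): {"lki":11,"rmh":44}
After op 12 (add /lki 54): {"lki":54,"rmh":44}
After op 13 (add /ykm 91): {"lki":54,"rmh":44,"ykm":91}
After op 14 (remove /ykm): {"lki":54,"rmh":44}
After op 15 (replace /lki 14): {"lki":14,"rmh":44}
After op 16 (add /rmh 81): {"lki":14,"rmh":81}
After op 17 (replace /rmh 57): {"lki":14,"rmh":57}
After op 18 (add /kui 65): {"kui":65,"lki":14,"rmh":57}
After op 19 (replace /kui 18): {"kui":18,"lki":14,"rmh":57}
After op 20 (replace /lki 36): {"kui":18,"lki":36,"rmh":57}
After op 21 (add /fl 82): {"fl":82,"kui":18,"lki":36,"rmh":57}
After op 22 (add /m 9): {"fl":82,"kui":18,"lki":36,"m":9,"rmh":57}
Value at /kui: 18

Answer: 18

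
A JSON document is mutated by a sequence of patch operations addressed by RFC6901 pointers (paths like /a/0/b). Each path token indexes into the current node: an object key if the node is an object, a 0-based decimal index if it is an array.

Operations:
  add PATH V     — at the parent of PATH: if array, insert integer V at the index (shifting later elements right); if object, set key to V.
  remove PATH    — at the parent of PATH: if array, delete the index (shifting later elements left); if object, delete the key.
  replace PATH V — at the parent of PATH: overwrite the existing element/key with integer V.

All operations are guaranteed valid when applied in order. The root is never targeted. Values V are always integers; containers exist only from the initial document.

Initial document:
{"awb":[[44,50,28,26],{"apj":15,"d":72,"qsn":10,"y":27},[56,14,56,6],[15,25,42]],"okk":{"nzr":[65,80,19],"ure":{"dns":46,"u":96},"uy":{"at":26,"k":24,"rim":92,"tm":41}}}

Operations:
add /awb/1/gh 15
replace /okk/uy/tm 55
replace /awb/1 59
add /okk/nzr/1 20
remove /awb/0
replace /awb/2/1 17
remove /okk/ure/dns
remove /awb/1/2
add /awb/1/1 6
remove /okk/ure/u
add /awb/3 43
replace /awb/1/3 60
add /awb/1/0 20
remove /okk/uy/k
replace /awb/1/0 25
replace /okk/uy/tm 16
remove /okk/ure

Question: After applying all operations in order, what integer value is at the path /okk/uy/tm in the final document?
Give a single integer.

Answer: 16

Derivation:
After op 1 (add /awb/1/gh 15): {"awb":[[44,50,28,26],{"apj":15,"d":72,"gh":15,"qsn":10,"y":27},[56,14,56,6],[15,25,42]],"okk":{"nzr":[65,80,19],"ure":{"dns":46,"u":96},"uy":{"at":26,"k":24,"rim":92,"tm":41}}}
After op 2 (replace /okk/uy/tm 55): {"awb":[[44,50,28,26],{"apj":15,"d":72,"gh":15,"qsn":10,"y":27},[56,14,56,6],[15,25,42]],"okk":{"nzr":[65,80,19],"ure":{"dns":46,"u":96},"uy":{"at":26,"k":24,"rim":92,"tm":55}}}
After op 3 (replace /awb/1 59): {"awb":[[44,50,28,26],59,[56,14,56,6],[15,25,42]],"okk":{"nzr":[65,80,19],"ure":{"dns":46,"u":96},"uy":{"at":26,"k":24,"rim":92,"tm":55}}}
After op 4 (add /okk/nzr/1 20): {"awb":[[44,50,28,26],59,[56,14,56,6],[15,25,42]],"okk":{"nzr":[65,20,80,19],"ure":{"dns":46,"u":96},"uy":{"at":26,"k":24,"rim":92,"tm":55}}}
After op 5 (remove /awb/0): {"awb":[59,[56,14,56,6],[15,25,42]],"okk":{"nzr":[65,20,80,19],"ure":{"dns":46,"u":96},"uy":{"at":26,"k":24,"rim":92,"tm":55}}}
After op 6 (replace /awb/2/1 17): {"awb":[59,[56,14,56,6],[15,17,42]],"okk":{"nzr":[65,20,80,19],"ure":{"dns":46,"u":96},"uy":{"at":26,"k":24,"rim":92,"tm":55}}}
After op 7 (remove /okk/ure/dns): {"awb":[59,[56,14,56,6],[15,17,42]],"okk":{"nzr":[65,20,80,19],"ure":{"u":96},"uy":{"at":26,"k":24,"rim":92,"tm":55}}}
After op 8 (remove /awb/1/2): {"awb":[59,[56,14,6],[15,17,42]],"okk":{"nzr":[65,20,80,19],"ure":{"u":96},"uy":{"at":26,"k":24,"rim":92,"tm":55}}}
After op 9 (add /awb/1/1 6): {"awb":[59,[56,6,14,6],[15,17,42]],"okk":{"nzr":[65,20,80,19],"ure":{"u":96},"uy":{"at":26,"k":24,"rim":92,"tm":55}}}
After op 10 (remove /okk/ure/u): {"awb":[59,[56,6,14,6],[15,17,42]],"okk":{"nzr":[65,20,80,19],"ure":{},"uy":{"at":26,"k":24,"rim":92,"tm":55}}}
After op 11 (add /awb/3 43): {"awb":[59,[56,6,14,6],[15,17,42],43],"okk":{"nzr":[65,20,80,19],"ure":{},"uy":{"at":26,"k":24,"rim":92,"tm":55}}}
After op 12 (replace /awb/1/3 60): {"awb":[59,[56,6,14,60],[15,17,42],43],"okk":{"nzr":[65,20,80,19],"ure":{},"uy":{"at":26,"k":24,"rim":92,"tm":55}}}
After op 13 (add /awb/1/0 20): {"awb":[59,[20,56,6,14,60],[15,17,42],43],"okk":{"nzr":[65,20,80,19],"ure":{},"uy":{"at":26,"k":24,"rim":92,"tm":55}}}
After op 14 (remove /okk/uy/k): {"awb":[59,[20,56,6,14,60],[15,17,42],43],"okk":{"nzr":[65,20,80,19],"ure":{},"uy":{"at":26,"rim":92,"tm":55}}}
After op 15 (replace /awb/1/0 25): {"awb":[59,[25,56,6,14,60],[15,17,42],43],"okk":{"nzr":[65,20,80,19],"ure":{},"uy":{"at":26,"rim":92,"tm":55}}}
After op 16 (replace /okk/uy/tm 16): {"awb":[59,[25,56,6,14,60],[15,17,42],43],"okk":{"nzr":[65,20,80,19],"ure":{},"uy":{"at":26,"rim":92,"tm":16}}}
After op 17 (remove /okk/ure): {"awb":[59,[25,56,6,14,60],[15,17,42],43],"okk":{"nzr":[65,20,80,19],"uy":{"at":26,"rim":92,"tm":16}}}
Value at /okk/uy/tm: 16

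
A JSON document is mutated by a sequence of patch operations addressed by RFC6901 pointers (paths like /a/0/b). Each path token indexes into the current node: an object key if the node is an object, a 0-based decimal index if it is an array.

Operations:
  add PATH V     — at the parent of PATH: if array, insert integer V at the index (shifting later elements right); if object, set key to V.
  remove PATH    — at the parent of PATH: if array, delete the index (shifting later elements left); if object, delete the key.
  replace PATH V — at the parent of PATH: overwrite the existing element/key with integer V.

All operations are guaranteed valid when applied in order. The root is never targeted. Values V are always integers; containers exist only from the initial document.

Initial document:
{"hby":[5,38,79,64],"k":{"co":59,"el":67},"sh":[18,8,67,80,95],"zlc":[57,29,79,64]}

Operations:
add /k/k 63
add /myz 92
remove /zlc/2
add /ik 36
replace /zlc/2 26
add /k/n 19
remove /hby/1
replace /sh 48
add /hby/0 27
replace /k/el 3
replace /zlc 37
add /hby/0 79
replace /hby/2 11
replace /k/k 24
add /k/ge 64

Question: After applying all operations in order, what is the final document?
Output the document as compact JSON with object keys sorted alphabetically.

After op 1 (add /k/k 63): {"hby":[5,38,79,64],"k":{"co":59,"el":67,"k":63},"sh":[18,8,67,80,95],"zlc":[57,29,79,64]}
After op 2 (add /myz 92): {"hby":[5,38,79,64],"k":{"co":59,"el":67,"k":63},"myz":92,"sh":[18,8,67,80,95],"zlc":[57,29,79,64]}
After op 3 (remove /zlc/2): {"hby":[5,38,79,64],"k":{"co":59,"el":67,"k":63},"myz":92,"sh":[18,8,67,80,95],"zlc":[57,29,64]}
After op 4 (add /ik 36): {"hby":[5,38,79,64],"ik":36,"k":{"co":59,"el":67,"k":63},"myz":92,"sh":[18,8,67,80,95],"zlc":[57,29,64]}
After op 5 (replace /zlc/2 26): {"hby":[5,38,79,64],"ik":36,"k":{"co":59,"el":67,"k":63},"myz":92,"sh":[18,8,67,80,95],"zlc":[57,29,26]}
After op 6 (add /k/n 19): {"hby":[5,38,79,64],"ik":36,"k":{"co":59,"el":67,"k":63,"n":19},"myz":92,"sh":[18,8,67,80,95],"zlc":[57,29,26]}
After op 7 (remove /hby/1): {"hby":[5,79,64],"ik":36,"k":{"co":59,"el":67,"k":63,"n":19},"myz":92,"sh":[18,8,67,80,95],"zlc":[57,29,26]}
After op 8 (replace /sh 48): {"hby":[5,79,64],"ik":36,"k":{"co":59,"el":67,"k":63,"n":19},"myz":92,"sh":48,"zlc":[57,29,26]}
After op 9 (add /hby/0 27): {"hby":[27,5,79,64],"ik":36,"k":{"co":59,"el":67,"k":63,"n":19},"myz":92,"sh":48,"zlc":[57,29,26]}
After op 10 (replace /k/el 3): {"hby":[27,5,79,64],"ik":36,"k":{"co":59,"el":3,"k":63,"n":19},"myz":92,"sh":48,"zlc":[57,29,26]}
After op 11 (replace /zlc 37): {"hby":[27,5,79,64],"ik":36,"k":{"co":59,"el":3,"k":63,"n":19},"myz":92,"sh":48,"zlc":37}
After op 12 (add /hby/0 79): {"hby":[79,27,5,79,64],"ik":36,"k":{"co":59,"el":3,"k":63,"n":19},"myz":92,"sh":48,"zlc":37}
After op 13 (replace /hby/2 11): {"hby":[79,27,11,79,64],"ik":36,"k":{"co":59,"el":3,"k":63,"n":19},"myz":92,"sh":48,"zlc":37}
After op 14 (replace /k/k 24): {"hby":[79,27,11,79,64],"ik":36,"k":{"co":59,"el":3,"k":24,"n":19},"myz":92,"sh":48,"zlc":37}
After op 15 (add /k/ge 64): {"hby":[79,27,11,79,64],"ik":36,"k":{"co":59,"el":3,"ge":64,"k":24,"n":19},"myz":92,"sh":48,"zlc":37}

Answer: {"hby":[79,27,11,79,64],"ik":36,"k":{"co":59,"el":3,"ge":64,"k":24,"n":19},"myz":92,"sh":48,"zlc":37}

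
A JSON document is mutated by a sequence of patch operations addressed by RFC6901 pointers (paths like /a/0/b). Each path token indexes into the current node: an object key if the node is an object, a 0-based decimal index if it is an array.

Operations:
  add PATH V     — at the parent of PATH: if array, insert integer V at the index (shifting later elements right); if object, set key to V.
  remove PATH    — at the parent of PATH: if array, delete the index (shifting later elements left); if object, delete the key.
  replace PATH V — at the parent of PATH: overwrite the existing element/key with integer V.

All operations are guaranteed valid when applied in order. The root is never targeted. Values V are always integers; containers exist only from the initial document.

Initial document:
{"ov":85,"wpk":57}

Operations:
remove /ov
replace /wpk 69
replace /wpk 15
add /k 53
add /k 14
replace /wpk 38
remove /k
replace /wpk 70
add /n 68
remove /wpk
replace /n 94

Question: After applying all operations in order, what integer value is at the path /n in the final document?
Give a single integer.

After op 1 (remove /ov): {"wpk":57}
After op 2 (replace /wpk 69): {"wpk":69}
After op 3 (replace /wpk 15): {"wpk":15}
After op 4 (add /k 53): {"k":53,"wpk":15}
After op 5 (add /k 14): {"k":14,"wpk":15}
After op 6 (replace /wpk 38): {"k":14,"wpk":38}
After op 7 (remove /k): {"wpk":38}
After op 8 (replace /wpk 70): {"wpk":70}
After op 9 (add /n 68): {"n":68,"wpk":70}
After op 10 (remove /wpk): {"n":68}
After op 11 (replace /n 94): {"n":94}
Value at /n: 94

Answer: 94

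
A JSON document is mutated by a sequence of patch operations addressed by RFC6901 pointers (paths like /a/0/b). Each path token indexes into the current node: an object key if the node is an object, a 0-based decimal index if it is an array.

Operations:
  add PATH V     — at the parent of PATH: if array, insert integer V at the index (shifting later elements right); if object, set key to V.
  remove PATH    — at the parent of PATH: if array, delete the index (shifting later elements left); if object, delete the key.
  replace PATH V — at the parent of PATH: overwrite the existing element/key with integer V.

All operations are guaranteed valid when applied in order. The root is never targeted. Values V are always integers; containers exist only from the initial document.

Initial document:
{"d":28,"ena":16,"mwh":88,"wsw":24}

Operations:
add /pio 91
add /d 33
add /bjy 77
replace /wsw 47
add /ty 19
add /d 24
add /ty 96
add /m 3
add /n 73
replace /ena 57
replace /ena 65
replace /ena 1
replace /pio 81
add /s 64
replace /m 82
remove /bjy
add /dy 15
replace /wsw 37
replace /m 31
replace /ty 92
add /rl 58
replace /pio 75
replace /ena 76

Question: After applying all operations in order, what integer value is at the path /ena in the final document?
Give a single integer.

Answer: 76

Derivation:
After op 1 (add /pio 91): {"d":28,"ena":16,"mwh":88,"pio":91,"wsw":24}
After op 2 (add /d 33): {"d":33,"ena":16,"mwh":88,"pio":91,"wsw":24}
After op 3 (add /bjy 77): {"bjy":77,"d":33,"ena":16,"mwh":88,"pio":91,"wsw":24}
After op 4 (replace /wsw 47): {"bjy":77,"d":33,"ena":16,"mwh":88,"pio":91,"wsw":47}
After op 5 (add /ty 19): {"bjy":77,"d":33,"ena":16,"mwh":88,"pio":91,"ty":19,"wsw":47}
After op 6 (add /d 24): {"bjy":77,"d":24,"ena":16,"mwh":88,"pio":91,"ty":19,"wsw":47}
After op 7 (add /ty 96): {"bjy":77,"d":24,"ena":16,"mwh":88,"pio":91,"ty":96,"wsw":47}
After op 8 (add /m 3): {"bjy":77,"d":24,"ena":16,"m":3,"mwh":88,"pio":91,"ty":96,"wsw":47}
After op 9 (add /n 73): {"bjy":77,"d":24,"ena":16,"m":3,"mwh":88,"n":73,"pio":91,"ty":96,"wsw":47}
After op 10 (replace /ena 57): {"bjy":77,"d":24,"ena":57,"m":3,"mwh":88,"n":73,"pio":91,"ty":96,"wsw":47}
After op 11 (replace /ena 65): {"bjy":77,"d":24,"ena":65,"m":3,"mwh":88,"n":73,"pio":91,"ty":96,"wsw":47}
After op 12 (replace /ena 1): {"bjy":77,"d":24,"ena":1,"m":3,"mwh":88,"n":73,"pio":91,"ty":96,"wsw":47}
After op 13 (replace /pio 81): {"bjy":77,"d":24,"ena":1,"m":3,"mwh":88,"n":73,"pio":81,"ty":96,"wsw":47}
After op 14 (add /s 64): {"bjy":77,"d":24,"ena":1,"m":3,"mwh":88,"n":73,"pio":81,"s":64,"ty":96,"wsw":47}
After op 15 (replace /m 82): {"bjy":77,"d":24,"ena":1,"m":82,"mwh":88,"n":73,"pio":81,"s":64,"ty":96,"wsw":47}
After op 16 (remove /bjy): {"d":24,"ena":1,"m":82,"mwh":88,"n":73,"pio":81,"s":64,"ty":96,"wsw":47}
After op 17 (add /dy 15): {"d":24,"dy":15,"ena":1,"m":82,"mwh":88,"n":73,"pio":81,"s":64,"ty":96,"wsw":47}
After op 18 (replace /wsw 37): {"d":24,"dy":15,"ena":1,"m":82,"mwh":88,"n":73,"pio":81,"s":64,"ty":96,"wsw":37}
After op 19 (replace /m 31): {"d":24,"dy":15,"ena":1,"m":31,"mwh":88,"n":73,"pio":81,"s":64,"ty":96,"wsw":37}
After op 20 (replace /ty 92): {"d":24,"dy":15,"ena":1,"m":31,"mwh":88,"n":73,"pio":81,"s":64,"ty":92,"wsw":37}
After op 21 (add /rl 58): {"d":24,"dy":15,"ena":1,"m":31,"mwh":88,"n":73,"pio":81,"rl":58,"s":64,"ty":92,"wsw":37}
After op 22 (replace /pio 75): {"d":24,"dy":15,"ena":1,"m":31,"mwh":88,"n":73,"pio":75,"rl":58,"s":64,"ty":92,"wsw":37}
After op 23 (replace /ena 76): {"d":24,"dy":15,"ena":76,"m":31,"mwh":88,"n":73,"pio":75,"rl":58,"s":64,"ty":92,"wsw":37}
Value at /ena: 76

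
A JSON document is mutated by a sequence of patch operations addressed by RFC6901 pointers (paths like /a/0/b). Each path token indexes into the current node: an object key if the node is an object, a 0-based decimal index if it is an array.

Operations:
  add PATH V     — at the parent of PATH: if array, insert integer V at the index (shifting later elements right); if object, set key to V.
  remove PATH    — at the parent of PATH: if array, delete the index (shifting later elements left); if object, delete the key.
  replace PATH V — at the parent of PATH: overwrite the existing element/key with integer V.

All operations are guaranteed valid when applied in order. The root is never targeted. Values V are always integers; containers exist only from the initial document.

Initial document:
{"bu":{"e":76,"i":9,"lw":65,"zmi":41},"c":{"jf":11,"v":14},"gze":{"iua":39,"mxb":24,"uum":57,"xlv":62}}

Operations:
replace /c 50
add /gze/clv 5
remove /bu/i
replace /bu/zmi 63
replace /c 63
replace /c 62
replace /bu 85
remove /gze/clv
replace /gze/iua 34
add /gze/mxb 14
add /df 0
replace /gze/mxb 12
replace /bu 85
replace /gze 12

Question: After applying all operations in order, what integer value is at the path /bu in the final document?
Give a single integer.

After op 1 (replace /c 50): {"bu":{"e":76,"i":9,"lw":65,"zmi":41},"c":50,"gze":{"iua":39,"mxb":24,"uum":57,"xlv":62}}
After op 2 (add /gze/clv 5): {"bu":{"e":76,"i":9,"lw":65,"zmi":41},"c":50,"gze":{"clv":5,"iua":39,"mxb":24,"uum":57,"xlv":62}}
After op 3 (remove /bu/i): {"bu":{"e":76,"lw":65,"zmi":41},"c":50,"gze":{"clv":5,"iua":39,"mxb":24,"uum":57,"xlv":62}}
After op 4 (replace /bu/zmi 63): {"bu":{"e":76,"lw":65,"zmi":63},"c":50,"gze":{"clv":5,"iua":39,"mxb":24,"uum":57,"xlv":62}}
After op 5 (replace /c 63): {"bu":{"e":76,"lw":65,"zmi":63},"c":63,"gze":{"clv":5,"iua":39,"mxb":24,"uum":57,"xlv":62}}
After op 6 (replace /c 62): {"bu":{"e":76,"lw":65,"zmi":63},"c":62,"gze":{"clv":5,"iua":39,"mxb":24,"uum":57,"xlv":62}}
After op 7 (replace /bu 85): {"bu":85,"c":62,"gze":{"clv":5,"iua":39,"mxb":24,"uum":57,"xlv":62}}
After op 8 (remove /gze/clv): {"bu":85,"c":62,"gze":{"iua":39,"mxb":24,"uum":57,"xlv":62}}
After op 9 (replace /gze/iua 34): {"bu":85,"c":62,"gze":{"iua":34,"mxb":24,"uum":57,"xlv":62}}
After op 10 (add /gze/mxb 14): {"bu":85,"c":62,"gze":{"iua":34,"mxb":14,"uum":57,"xlv":62}}
After op 11 (add /df 0): {"bu":85,"c":62,"df":0,"gze":{"iua":34,"mxb":14,"uum":57,"xlv":62}}
After op 12 (replace /gze/mxb 12): {"bu":85,"c":62,"df":0,"gze":{"iua":34,"mxb":12,"uum":57,"xlv":62}}
After op 13 (replace /bu 85): {"bu":85,"c":62,"df":0,"gze":{"iua":34,"mxb":12,"uum":57,"xlv":62}}
After op 14 (replace /gze 12): {"bu":85,"c":62,"df":0,"gze":12}
Value at /bu: 85

Answer: 85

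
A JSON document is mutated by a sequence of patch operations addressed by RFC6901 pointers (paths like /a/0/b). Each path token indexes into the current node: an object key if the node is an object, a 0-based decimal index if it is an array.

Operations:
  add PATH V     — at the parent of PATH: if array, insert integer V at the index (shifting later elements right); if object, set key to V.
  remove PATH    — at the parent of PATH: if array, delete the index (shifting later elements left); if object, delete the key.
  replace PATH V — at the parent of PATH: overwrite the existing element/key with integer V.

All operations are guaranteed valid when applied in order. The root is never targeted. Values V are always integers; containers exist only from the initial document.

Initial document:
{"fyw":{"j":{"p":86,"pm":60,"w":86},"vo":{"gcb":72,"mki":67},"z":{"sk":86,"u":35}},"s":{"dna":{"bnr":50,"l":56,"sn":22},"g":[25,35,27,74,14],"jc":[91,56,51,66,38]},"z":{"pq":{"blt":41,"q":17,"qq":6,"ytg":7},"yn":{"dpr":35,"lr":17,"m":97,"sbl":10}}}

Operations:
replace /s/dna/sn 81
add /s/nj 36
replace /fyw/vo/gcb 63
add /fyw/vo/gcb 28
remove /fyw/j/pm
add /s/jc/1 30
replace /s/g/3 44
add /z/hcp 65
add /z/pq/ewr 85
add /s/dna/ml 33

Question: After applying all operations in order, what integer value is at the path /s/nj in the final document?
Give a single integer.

After op 1 (replace /s/dna/sn 81): {"fyw":{"j":{"p":86,"pm":60,"w":86},"vo":{"gcb":72,"mki":67},"z":{"sk":86,"u":35}},"s":{"dna":{"bnr":50,"l":56,"sn":81},"g":[25,35,27,74,14],"jc":[91,56,51,66,38]},"z":{"pq":{"blt":41,"q":17,"qq":6,"ytg":7},"yn":{"dpr":35,"lr":17,"m":97,"sbl":10}}}
After op 2 (add /s/nj 36): {"fyw":{"j":{"p":86,"pm":60,"w":86},"vo":{"gcb":72,"mki":67},"z":{"sk":86,"u":35}},"s":{"dna":{"bnr":50,"l":56,"sn":81},"g":[25,35,27,74,14],"jc":[91,56,51,66,38],"nj":36},"z":{"pq":{"blt":41,"q":17,"qq":6,"ytg":7},"yn":{"dpr":35,"lr":17,"m":97,"sbl":10}}}
After op 3 (replace /fyw/vo/gcb 63): {"fyw":{"j":{"p":86,"pm":60,"w":86},"vo":{"gcb":63,"mki":67},"z":{"sk":86,"u":35}},"s":{"dna":{"bnr":50,"l":56,"sn":81},"g":[25,35,27,74,14],"jc":[91,56,51,66,38],"nj":36},"z":{"pq":{"blt":41,"q":17,"qq":6,"ytg":7},"yn":{"dpr":35,"lr":17,"m":97,"sbl":10}}}
After op 4 (add /fyw/vo/gcb 28): {"fyw":{"j":{"p":86,"pm":60,"w":86},"vo":{"gcb":28,"mki":67},"z":{"sk":86,"u":35}},"s":{"dna":{"bnr":50,"l":56,"sn":81},"g":[25,35,27,74,14],"jc":[91,56,51,66,38],"nj":36},"z":{"pq":{"blt":41,"q":17,"qq":6,"ytg":7},"yn":{"dpr":35,"lr":17,"m":97,"sbl":10}}}
After op 5 (remove /fyw/j/pm): {"fyw":{"j":{"p":86,"w":86},"vo":{"gcb":28,"mki":67},"z":{"sk":86,"u":35}},"s":{"dna":{"bnr":50,"l":56,"sn":81},"g":[25,35,27,74,14],"jc":[91,56,51,66,38],"nj":36},"z":{"pq":{"blt":41,"q":17,"qq":6,"ytg":7},"yn":{"dpr":35,"lr":17,"m":97,"sbl":10}}}
After op 6 (add /s/jc/1 30): {"fyw":{"j":{"p":86,"w":86},"vo":{"gcb":28,"mki":67},"z":{"sk":86,"u":35}},"s":{"dna":{"bnr":50,"l":56,"sn":81},"g":[25,35,27,74,14],"jc":[91,30,56,51,66,38],"nj":36},"z":{"pq":{"blt":41,"q":17,"qq":6,"ytg":7},"yn":{"dpr":35,"lr":17,"m":97,"sbl":10}}}
After op 7 (replace /s/g/3 44): {"fyw":{"j":{"p":86,"w":86},"vo":{"gcb":28,"mki":67},"z":{"sk":86,"u":35}},"s":{"dna":{"bnr":50,"l":56,"sn":81},"g":[25,35,27,44,14],"jc":[91,30,56,51,66,38],"nj":36},"z":{"pq":{"blt":41,"q":17,"qq":6,"ytg":7},"yn":{"dpr":35,"lr":17,"m":97,"sbl":10}}}
After op 8 (add /z/hcp 65): {"fyw":{"j":{"p":86,"w":86},"vo":{"gcb":28,"mki":67},"z":{"sk":86,"u":35}},"s":{"dna":{"bnr":50,"l":56,"sn":81},"g":[25,35,27,44,14],"jc":[91,30,56,51,66,38],"nj":36},"z":{"hcp":65,"pq":{"blt":41,"q":17,"qq":6,"ytg":7},"yn":{"dpr":35,"lr":17,"m":97,"sbl":10}}}
After op 9 (add /z/pq/ewr 85): {"fyw":{"j":{"p":86,"w":86},"vo":{"gcb":28,"mki":67},"z":{"sk":86,"u":35}},"s":{"dna":{"bnr":50,"l":56,"sn":81},"g":[25,35,27,44,14],"jc":[91,30,56,51,66,38],"nj":36},"z":{"hcp":65,"pq":{"blt":41,"ewr":85,"q":17,"qq":6,"ytg":7},"yn":{"dpr":35,"lr":17,"m":97,"sbl":10}}}
After op 10 (add /s/dna/ml 33): {"fyw":{"j":{"p":86,"w":86},"vo":{"gcb":28,"mki":67},"z":{"sk":86,"u":35}},"s":{"dna":{"bnr":50,"l":56,"ml":33,"sn":81},"g":[25,35,27,44,14],"jc":[91,30,56,51,66,38],"nj":36},"z":{"hcp":65,"pq":{"blt":41,"ewr":85,"q":17,"qq":6,"ytg":7},"yn":{"dpr":35,"lr":17,"m":97,"sbl":10}}}
Value at /s/nj: 36

Answer: 36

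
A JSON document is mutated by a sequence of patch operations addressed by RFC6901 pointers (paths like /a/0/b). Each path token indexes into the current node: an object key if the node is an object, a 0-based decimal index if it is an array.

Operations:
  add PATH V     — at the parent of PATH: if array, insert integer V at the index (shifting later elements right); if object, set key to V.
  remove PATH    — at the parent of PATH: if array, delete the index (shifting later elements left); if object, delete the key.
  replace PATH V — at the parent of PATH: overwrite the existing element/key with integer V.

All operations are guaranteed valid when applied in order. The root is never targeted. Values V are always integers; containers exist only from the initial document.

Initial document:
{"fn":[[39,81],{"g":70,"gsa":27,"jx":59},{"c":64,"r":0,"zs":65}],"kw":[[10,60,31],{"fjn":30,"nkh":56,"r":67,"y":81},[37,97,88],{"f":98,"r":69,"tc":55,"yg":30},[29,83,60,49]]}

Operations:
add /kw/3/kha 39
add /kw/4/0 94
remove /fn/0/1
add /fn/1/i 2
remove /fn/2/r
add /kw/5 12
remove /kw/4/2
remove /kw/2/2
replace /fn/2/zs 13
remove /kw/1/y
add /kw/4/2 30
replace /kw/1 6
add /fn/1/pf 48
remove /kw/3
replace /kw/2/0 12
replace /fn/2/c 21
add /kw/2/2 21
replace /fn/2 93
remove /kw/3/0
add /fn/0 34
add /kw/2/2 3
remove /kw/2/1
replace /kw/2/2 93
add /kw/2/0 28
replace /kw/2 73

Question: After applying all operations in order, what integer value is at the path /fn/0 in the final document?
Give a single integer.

After op 1 (add /kw/3/kha 39): {"fn":[[39,81],{"g":70,"gsa":27,"jx":59},{"c":64,"r":0,"zs":65}],"kw":[[10,60,31],{"fjn":30,"nkh":56,"r":67,"y":81},[37,97,88],{"f":98,"kha":39,"r":69,"tc":55,"yg":30},[29,83,60,49]]}
After op 2 (add /kw/4/0 94): {"fn":[[39,81],{"g":70,"gsa":27,"jx":59},{"c":64,"r":0,"zs":65}],"kw":[[10,60,31],{"fjn":30,"nkh":56,"r":67,"y":81},[37,97,88],{"f":98,"kha":39,"r":69,"tc":55,"yg":30},[94,29,83,60,49]]}
After op 3 (remove /fn/0/1): {"fn":[[39],{"g":70,"gsa":27,"jx":59},{"c":64,"r":0,"zs":65}],"kw":[[10,60,31],{"fjn":30,"nkh":56,"r":67,"y":81},[37,97,88],{"f":98,"kha":39,"r":69,"tc":55,"yg":30},[94,29,83,60,49]]}
After op 4 (add /fn/1/i 2): {"fn":[[39],{"g":70,"gsa":27,"i":2,"jx":59},{"c":64,"r":0,"zs":65}],"kw":[[10,60,31],{"fjn":30,"nkh":56,"r":67,"y":81},[37,97,88],{"f":98,"kha":39,"r":69,"tc":55,"yg":30},[94,29,83,60,49]]}
After op 5 (remove /fn/2/r): {"fn":[[39],{"g":70,"gsa":27,"i":2,"jx":59},{"c":64,"zs":65}],"kw":[[10,60,31],{"fjn":30,"nkh":56,"r":67,"y":81},[37,97,88],{"f":98,"kha":39,"r":69,"tc":55,"yg":30},[94,29,83,60,49]]}
After op 6 (add /kw/5 12): {"fn":[[39],{"g":70,"gsa":27,"i":2,"jx":59},{"c":64,"zs":65}],"kw":[[10,60,31],{"fjn":30,"nkh":56,"r":67,"y":81},[37,97,88],{"f":98,"kha":39,"r":69,"tc":55,"yg":30},[94,29,83,60,49],12]}
After op 7 (remove /kw/4/2): {"fn":[[39],{"g":70,"gsa":27,"i":2,"jx":59},{"c":64,"zs":65}],"kw":[[10,60,31],{"fjn":30,"nkh":56,"r":67,"y":81},[37,97,88],{"f":98,"kha":39,"r":69,"tc":55,"yg":30},[94,29,60,49],12]}
After op 8 (remove /kw/2/2): {"fn":[[39],{"g":70,"gsa":27,"i":2,"jx":59},{"c":64,"zs":65}],"kw":[[10,60,31],{"fjn":30,"nkh":56,"r":67,"y":81},[37,97],{"f":98,"kha":39,"r":69,"tc":55,"yg":30},[94,29,60,49],12]}
After op 9 (replace /fn/2/zs 13): {"fn":[[39],{"g":70,"gsa":27,"i":2,"jx":59},{"c":64,"zs":13}],"kw":[[10,60,31],{"fjn":30,"nkh":56,"r":67,"y":81},[37,97],{"f":98,"kha":39,"r":69,"tc":55,"yg":30},[94,29,60,49],12]}
After op 10 (remove /kw/1/y): {"fn":[[39],{"g":70,"gsa":27,"i":2,"jx":59},{"c":64,"zs":13}],"kw":[[10,60,31],{"fjn":30,"nkh":56,"r":67},[37,97],{"f":98,"kha":39,"r":69,"tc":55,"yg":30},[94,29,60,49],12]}
After op 11 (add /kw/4/2 30): {"fn":[[39],{"g":70,"gsa":27,"i":2,"jx":59},{"c":64,"zs":13}],"kw":[[10,60,31],{"fjn":30,"nkh":56,"r":67},[37,97],{"f":98,"kha":39,"r":69,"tc":55,"yg":30},[94,29,30,60,49],12]}
After op 12 (replace /kw/1 6): {"fn":[[39],{"g":70,"gsa":27,"i":2,"jx":59},{"c":64,"zs":13}],"kw":[[10,60,31],6,[37,97],{"f":98,"kha":39,"r":69,"tc":55,"yg":30},[94,29,30,60,49],12]}
After op 13 (add /fn/1/pf 48): {"fn":[[39],{"g":70,"gsa":27,"i":2,"jx":59,"pf":48},{"c":64,"zs":13}],"kw":[[10,60,31],6,[37,97],{"f":98,"kha":39,"r":69,"tc":55,"yg":30},[94,29,30,60,49],12]}
After op 14 (remove /kw/3): {"fn":[[39],{"g":70,"gsa":27,"i":2,"jx":59,"pf":48},{"c":64,"zs":13}],"kw":[[10,60,31],6,[37,97],[94,29,30,60,49],12]}
After op 15 (replace /kw/2/0 12): {"fn":[[39],{"g":70,"gsa":27,"i":2,"jx":59,"pf":48},{"c":64,"zs":13}],"kw":[[10,60,31],6,[12,97],[94,29,30,60,49],12]}
After op 16 (replace /fn/2/c 21): {"fn":[[39],{"g":70,"gsa":27,"i":2,"jx":59,"pf":48},{"c":21,"zs":13}],"kw":[[10,60,31],6,[12,97],[94,29,30,60,49],12]}
After op 17 (add /kw/2/2 21): {"fn":[[39],{"g":70,"gsa":27,"i":2,"jx":59,"pf":48},{"c":21,"zs":13}],"kw":[[10,60,31],6,[12,97,21],[94,29,30,60,49],12]}
After op 18 (replace /fn/2 93): {"fn":[[39],{"g":70,"gsa":27,"i":2,"jx":59,"pf":48},93],"kw":[[10,60,31],6,[12,97,21],[94,29,30,60,49],12]}
After op 19 (remove /kw/3/0): {"fn":[[39],{"g":70,"gsa":27,"i":2,"jx":59,"pf":48},93],"kw":[[10,60,31],6,[12,97,21],[29,30,60,49],12]}
After op 20 (add /fn/0 34): {"fn":[34,[39],{"g":70,"gsa":27,"i":2,"jx":59,"pf":48},93],"kw":[[10,60,31],6,[12,97,21],[29,30,60,49],12]}
After op 21 (add /kw/2/2 3): {"fn":[34,[39],{"g":70,"gsa":27,"i":2,"jx":59,"pf":48},93],"kw":[[10,60,31],6,[12,97,3,21],[29,30,60,49],12]}
After op 22 (remove /kw/2/1): {"fn":[34,[39],{"g":70,"gsa":27,"i":2,"jx":59,"pf":48},93],"kw":[[10,60,31],6,[12,3,21],[29,30,60,49],12]}
After op 23 (replace /kw/2/2 93): {"fn":[34,[39],{"g":70,"gsa":27,"i":2,"jx":59,"pf":48},93],"kw":[[10,60,31],6,[12,3,93],[29,30,60,49],12]}
After op 24 (add /kw/2/0 28): {"fn":[34,[39],{"g":70,"gsa":27,"i":2,"jx":59,"pf":48},93],"kw":[[10,60,31],6,[28,12,3,93],[29,30,60,49],12]}
After op 25 (replace /kw/2 73): {"fn":[34,[39],{"g":70,"gsa":27,"i":2,"jx":59,"pf":48},93],"kw":[[10,60,31],6,73,[29,30,60,49],12]}
Value at /fn/0: 34

Answer: 34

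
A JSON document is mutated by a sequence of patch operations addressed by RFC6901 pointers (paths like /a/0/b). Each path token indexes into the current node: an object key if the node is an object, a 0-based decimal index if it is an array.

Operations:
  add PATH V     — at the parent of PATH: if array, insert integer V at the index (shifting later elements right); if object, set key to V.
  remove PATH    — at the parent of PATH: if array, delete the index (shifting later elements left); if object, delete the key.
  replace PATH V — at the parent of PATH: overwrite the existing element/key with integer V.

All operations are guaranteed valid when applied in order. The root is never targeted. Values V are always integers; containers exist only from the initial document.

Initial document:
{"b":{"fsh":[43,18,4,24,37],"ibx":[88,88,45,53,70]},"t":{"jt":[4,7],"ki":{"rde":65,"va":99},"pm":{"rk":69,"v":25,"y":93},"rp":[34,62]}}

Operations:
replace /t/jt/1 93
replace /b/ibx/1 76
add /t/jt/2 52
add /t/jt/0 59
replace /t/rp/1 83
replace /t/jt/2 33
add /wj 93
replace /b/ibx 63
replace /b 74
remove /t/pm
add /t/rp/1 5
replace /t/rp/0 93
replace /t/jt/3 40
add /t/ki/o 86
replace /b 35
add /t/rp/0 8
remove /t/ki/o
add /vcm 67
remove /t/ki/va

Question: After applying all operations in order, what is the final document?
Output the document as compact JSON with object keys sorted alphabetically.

Answer: {"b":35,"t":{"jt":[59,4,33,40],"ki":{"rde":65},"rp":[8,93,5,83]},"vcm":67,"wj":93}

Derivation:
After op 1 (replace /t/jt/1 93): {"b":{"fsh":[43,18,4,24,37],"ibx":[88,88,45,53,70]},"t":{"jt":[4,93],"ki":{"rde":65,"va":99},"pm":{"rk":69,"v":25,"y":93},"rp":[34,62]}}
After op 2 (replace /b/ibx/1 76): {"b":{"fsh":[43,18,4,24,37],"ibx":[88,76,45,53,70]},"t":{"jt":[4,93],"ki":{"rde":65,"va":99},"pm":{"rk":69,"v":25,"y":93},"rp":[34,62]}}
After op 3 (add /t/jt/2 52): {"b":{"fsh":[43,18,4,24,37],"ibx":[88,76,45,53,70]},"t":{"jt":[4,93,52],"ki":{"rde":65,"va":99},"pm":{"rk":69,"v":25,"y":93},"rp":[34,62]}}
After op 4 (add /t/jt/0 59): {"b":{"fsh":[43,18,4,24,37],"ibx":[88,76,45,53,70]},"t":{"jt":[59,4,93,52],"ki":{"rde":65,"va":99},"pm":{"rk":69,"v":25,"y":93},"rp":[34,62]}}
After op 5 (replace /t/rp/1 83): {"b":{"fsh":[43,18,4,24,37],"ibx":[88,76,45,53,70]},"t":{"jt":[59,4,93,52],"ki":{"rde":65,"va":99},"pm":{"rk":69,"v":25,"y":93},"rp":[34,83]}}
After op 6 (replace /t/jt/2 33): {"b":{"fsh":[43,18,4,24,37],"ibx":[88,76,45,53,70]},"t":{"jt":[59,4,33,52],"ki":{"rde":65,"va":99},"pm":{"rk":69,"v":25,"y":93},"rp":[34,83]}}
After op 7 (add /wj 93): {"b":{"fsh":[43,18,4,24,37],"ibx":[88,76,45,53,70]},"t":{"jt":[59,4,33,52],"ki":{"rde":65,"va":99},"pm":{"rk":69,"v":25,"y":93},"rp":[34,83]},"wj":93}
After op 8 (replace /b/ibx 63): {"b":{"fsh":[43,18,4,24,37],"ibx":63},"t":{"jt":[59,4,33,52],"ki":{"rde":65,"va":99},"pm":{"rk":69,"v":25,"y":93},"rp":[34,83]},"wj":93}
After op 9 (replace /b 74): {"b":74,"t":{"jt":[59,4,33,52],"ki":{"rde":65,"va":99},"pm":{"rk":69,"v":25,"y":93},"rp":[34,83]},"wj":93}
After op 10 (remove /t/pm): {"b":74,"t":{"jt":[59,4,33,52],"ki":{"rde":65,"va":99},"rp":[34,83]},"wj":93}
After op 11 (add /t/rp/1 5): {"b":74,"t":{"jt":[59,4,33,52],"ki":{"rde":65,"va":99},"rp":[34,5,83]},"wj":93}
After op 12 (replace /t/rp/0 93): {"b":74,"t":{"jt":[59,4,33,52],"ki":{"rde":65,"va":99},"rp":[93,5,83]},"wj":93}
After op 13 (replace /t/jt/3 40): {"b":74,"t":{"jt":[59,4,33,40],"ki":{"rde":65,"va":99},"rp":[93,5,83]},"wj":93}
After op 14 (add /t/ki/o 86): {"b":74,"t":{"jt":[59,4,33,40],"ki":{"o":86,"rde":65,"va":99},"rp":[93,5,83]},"wj":93}
After op 15 (replace /b 35): {"b":35,"t":{"jt":[59,4,33,40],"ki":{"o":86,"rde":65,"va":99},"rp":[93,5,83]},"wj":93}
After op 16 (add /t/rp/0 8): {"b":35,"t":{"jt":[59,4,33,40],"ki":{"o":86,"rde":65,"va":99},"rp":[8,93,5,83]},"wj":93}
After op 17 (remove /t/ki/o): {"b":35,"t":{"jt":[59,4,33,40],"ki":{"rde":65,"va":99},"rp":[8,93,5,83]},"wj":93}
After op 18 (add /vcm 67): {"b":35,"t":{"jt":[59,4,33,40],"ki":{"rde":65,"va":99},"rp":[8,93,5,83]},"vcm":67,"wj":93}
After op 19 (remove /t/ki/va): {"b":35,"t":{"jt":[59,4,33,40],"ki":{"rde":65},"rp":[8,93,5,83]},"vcm":67,"wj":93}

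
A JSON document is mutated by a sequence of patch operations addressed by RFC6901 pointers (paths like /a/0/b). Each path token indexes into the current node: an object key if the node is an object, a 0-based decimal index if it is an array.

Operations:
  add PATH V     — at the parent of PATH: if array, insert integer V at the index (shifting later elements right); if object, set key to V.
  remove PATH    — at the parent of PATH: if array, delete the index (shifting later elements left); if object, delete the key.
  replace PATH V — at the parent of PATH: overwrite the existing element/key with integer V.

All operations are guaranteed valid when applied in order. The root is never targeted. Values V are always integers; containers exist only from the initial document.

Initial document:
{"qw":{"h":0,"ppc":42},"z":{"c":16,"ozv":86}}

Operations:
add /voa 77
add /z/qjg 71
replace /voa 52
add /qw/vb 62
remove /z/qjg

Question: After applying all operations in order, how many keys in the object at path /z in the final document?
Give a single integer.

Answer: 2

Derivation:
After op 1 (add /voa 77): {"qw":{"h":0,"ppc":42},"voa":77,"z":{"c":16,"ozv":86}}
After op 2 (add /z/qjg 71): {"qw":{"h":0,"ppc":42},"voa":77,"z":{"c":16,"ozv":86,"qjg":71}}
After op 3 (replace /voa 52): {"qw":{"h":0,"ppc":42},"voa":52,"z":{"c":16,"ozv":86,"qjg":71}}
After op 4 (add /qw/vb 62): {"qw":{"h":0,"ppc":42,"vb":62},"voa":52,"z":{"c":16,"ozv":86,"qjg":71}}
After op 5 (remove /z/qjg): {"qw":{"h":0,"ppc":42,"vb":62},"voa":52,"z":{"c":16,"ozv":86}}
Size at path /z: 2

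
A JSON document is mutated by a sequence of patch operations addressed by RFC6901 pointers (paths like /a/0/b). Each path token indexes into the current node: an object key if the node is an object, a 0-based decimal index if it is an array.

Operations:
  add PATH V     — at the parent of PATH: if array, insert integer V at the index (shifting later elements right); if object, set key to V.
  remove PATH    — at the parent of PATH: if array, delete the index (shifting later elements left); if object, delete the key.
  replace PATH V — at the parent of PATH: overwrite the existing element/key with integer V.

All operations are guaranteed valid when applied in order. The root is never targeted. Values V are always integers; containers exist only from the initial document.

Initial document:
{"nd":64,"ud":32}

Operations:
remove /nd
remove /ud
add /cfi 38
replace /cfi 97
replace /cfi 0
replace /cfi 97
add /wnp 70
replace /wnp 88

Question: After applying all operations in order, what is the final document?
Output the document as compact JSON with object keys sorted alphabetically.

After op 1 (remove /nd): {"ud":32}
After op 2 (remove /ud): {}
After op 3 (add /cfi 38): {"cfi":38}
After op 4 (replace /cfi 97): {"cfi":97}
After op 5 (replace /cfi 0): {"cfi":0}
After op 6 (replace /cfi 97): {"cfi":97}
After op 7 (add /wnp 70): {"cfi":97,"wnp":70}
After op 8 (replace /wnp 88): {"cfi":97,"wnp":88}

Answer: {"cfi":97,"wnp":88}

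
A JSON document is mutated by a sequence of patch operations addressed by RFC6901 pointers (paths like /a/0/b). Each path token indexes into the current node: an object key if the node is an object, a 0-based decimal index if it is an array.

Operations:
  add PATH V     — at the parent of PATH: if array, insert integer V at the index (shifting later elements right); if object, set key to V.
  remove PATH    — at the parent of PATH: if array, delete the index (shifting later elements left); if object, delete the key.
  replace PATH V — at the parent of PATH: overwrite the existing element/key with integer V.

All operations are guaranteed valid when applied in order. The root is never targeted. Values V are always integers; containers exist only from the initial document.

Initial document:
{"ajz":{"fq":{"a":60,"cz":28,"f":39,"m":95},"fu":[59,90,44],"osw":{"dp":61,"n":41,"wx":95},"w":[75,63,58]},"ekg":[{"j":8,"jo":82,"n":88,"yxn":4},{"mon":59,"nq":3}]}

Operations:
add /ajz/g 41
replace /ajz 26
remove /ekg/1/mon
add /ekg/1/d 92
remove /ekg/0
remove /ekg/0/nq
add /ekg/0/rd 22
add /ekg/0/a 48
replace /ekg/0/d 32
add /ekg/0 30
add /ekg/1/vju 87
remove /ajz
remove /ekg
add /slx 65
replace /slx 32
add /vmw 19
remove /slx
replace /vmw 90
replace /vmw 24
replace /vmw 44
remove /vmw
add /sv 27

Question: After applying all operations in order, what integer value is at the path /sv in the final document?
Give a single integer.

Answer: 27

Derivation:
After op 1 (add /ajz/g 41): {"ajz":{"fq":{"a":60,"cz":28,"f":39,"m":95},"fu":[59,90,44],"g":41,"osw":{"dp":61,"n":41,"wx":95},"w":[75,63,58]},"ekg":[{"j":8,"jo":82,"n":88,"yxn":4},{"mon":59,"nq":3}]}
After op 2 (replace /ajz 26): {"ajz":26,"ekg":[{"j":8,"jo":82,"n":88,"yxn":4},{"mon":59,"nq":3}]}
After op 3 (remove /ekg/1/mon): {"ajz":26,"ekg":[{"j":8,"jo":82,"n":88,"yxn":4},{"nq":3}]}
After op 4 (add /ekg/1/d 92): {"ajz":26,"ekg":[{"j":8,"jo":82,"n":88,"yxn":4},{"d":92,"nq":3}]}
After op 5 (remove /ekg/0): {"ajz":26,"ekg":[{"d":92,"nq":3}]}
After op 6 (remove /ekg/0/nq): {"ajz":26,"ekg":[{"d":92}]}
After op 7 (add /ekg/0/rd 22): {"ajz":26,"ekg":[{"d":92,"rd":22}]}
After op 8 (add /ekg/0/a 48): {"ajz":26,"ekg":[{"a":48,"d":92,"rd":22}]}
After op 9 (replace /ekg/0/d 32): {"ajz":26,"ekg":[{"a":48,"d":32,"rd":22}]}
After op 10 (add /ekg/0 30): {"ajz":26,"ekg":[30,{"a":48,"d":32,"rd":22}]}
After op 11 (add /ekg/1/vju 87): {"ajz":26,"ekg":[30,{"a":48,"d":32,"rd":22,"vju":87}]}
After op 12 (remove /ajz): {"ekg":[30,{"a":48,"d":32,"rd":22,"vju":87}]}
After op 13 (remove /ekg): {}
After op 14 (add /slx 65): {"slx":65}
After op 15 (replace /slx 32): {"slx":32}
After op 16 (add /vmw 19): {"slx":32,"vmw":19}
After op 17 (remove /slx): {"vmw":19}
After op 18 (replace /vmw 90): {"vmw":90}
After op 19 (replace /vmw 24): {"vmw":24}
After op 20 (replace /vmw 44): {"vmw":44}
After op 21 (remove /vmw): {}
After op 22 (add /sv 27): {"sv":27}
Value at /sv: 27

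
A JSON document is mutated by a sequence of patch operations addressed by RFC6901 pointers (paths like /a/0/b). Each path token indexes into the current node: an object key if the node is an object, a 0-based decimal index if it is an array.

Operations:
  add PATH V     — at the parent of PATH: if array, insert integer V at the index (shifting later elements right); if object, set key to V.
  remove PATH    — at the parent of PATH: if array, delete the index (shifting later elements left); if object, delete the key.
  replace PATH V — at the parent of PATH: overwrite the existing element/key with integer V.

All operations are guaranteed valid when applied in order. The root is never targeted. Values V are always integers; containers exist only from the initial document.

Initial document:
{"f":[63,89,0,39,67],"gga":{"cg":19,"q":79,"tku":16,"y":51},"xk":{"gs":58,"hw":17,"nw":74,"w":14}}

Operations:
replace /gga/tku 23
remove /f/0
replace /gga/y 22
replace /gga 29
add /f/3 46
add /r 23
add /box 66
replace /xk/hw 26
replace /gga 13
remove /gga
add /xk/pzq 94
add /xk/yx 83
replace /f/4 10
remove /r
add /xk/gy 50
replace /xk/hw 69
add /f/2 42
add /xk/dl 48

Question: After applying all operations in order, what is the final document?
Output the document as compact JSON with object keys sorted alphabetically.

Answer: {"box":66,"f":[89,0,42,39,46,10],"xk":{"dl":48,"gs":58,"gy":50,"hw":69,"nw":74,"pzq":94,"w":14,"yx":83}}

Derivation:
After op 1 (replace /gga/tku 23): {"f":[63,89,0,39,67],"gga":{"cg":19,"q":79,"tku":23,"y":51},"xk":{"gs":58,"hw":17,"nw":74,"w":14}}
After op 2 (remove /f/0): {"f":[89,0,39,67],"gga":{"cg":19,"q":79,"tku":23,"y":51},"xk":{"gs":58,"hw":17,"nw":74,"w":14}}
After op 3 (replace /gga/y 22): {"f":[89,0,39,67],"gga":{"cg":19,"q":79,"tku":23,"y":22},"xk":{"gs":58,"hw":17,"nw":74,"w":14}}
After op 4 (replace /gga 29): {"f":[89,0,39,67],"gga":29,"xk":{"gs":58,"hw":17,"nw":74,"w":14}}
After op 5 (add /f/3 46): {"f":[89,0,39,46,67],"gga":29,"xk":{"gs":58,"hw":17,"nw":74,"w":14}}
After op 6 (add /r 23): {"f":[89,0,39,46,67],"gga":29,"r":23,"xk":{"gs":58,"hw":17,"nw":74,"w":14}}
After op 7 (add /box 66): {"box":66,"f":[89,0,39,46,67],"gga":29,"r":23,"xk":{"gs":58,"hw":17,"nw":74,"w":14}}
After op 8 (replace /xk/hw 26): {"box":66,"f":[89,0,39,46,67],"gga":29,"r":23,"xk":{"gs":58,"hw":26,"nw":74,"w":14}}
After op 9 (replace /gga 13): {"box":66,"f":[89,0,39,46,67],"gga":13,"r":23,"xk":{"gs":58,"hw":26,"nw":74,"w":14}}
After op 10 (remove /gga): {"box":66,"f":[89,0,39,46,67],"r":23,"xk":{"gs":58,"hw":26,"nw":74,"w":14}}
After op 11 (add /xk/pzq 94): {"box":66,"f":[89,0,39,46,67],"r":23,"xk":{"gs":58,"hw":26,"nw":74,"pzq":94,"w":14}}
After op 12 (add /xk/yx 83): {"box":66,"f":[89,0,39,46,67],"r":23,"xk":{"gs":58,"hw":26,"nw":74,"pzq":94,"w":14,"yx":83}}
After op 13 (replace /f/4 10): {"box":66,"f":[89,0,39,46,10],"r":23,"xk":{"gs":58,"hw":26,"nw":74,"pzq":94,"w":14,"yx":83}}
After op 14 (remove /r): {"box":66,"f":[89,0,39,46,10],"xk":{"gs":58,"hw":26,"nw":74,"pzq":94,"w":14,"yx":83}}
After op 15 (add /xk/gy 50): {"box":66,"f":[89,0,39,46,10],"xk":{"gs":58,"gy":50,"hw":26,"nw":74,"pzq":94,"w":14,"yx":83}}
After op 16 (replace /xk/hw 69): {"box":66,"f":[89,0,39,46,10],"xk":{"gs":58,"gy":50,"hw":69,"nw":74,"pzq":94,"w":14,"yx":83}}
After op 17 (add /f/2 42): {"box":66,"f":[89,0,42,39,46,10],"xk":{"gs":58,"gy":50,"hw":69,"nw":74,"pzq":94,"w":14,"yx":83}}
After op 18 (add /xk/dl 48): {"box":66,"f":[89,0,42,39,46,10],"xk":{"dl":48,"gs":58,"gy":50,"hw":69,"nw":74,"pzq":94,"w":14,"yx":83}}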